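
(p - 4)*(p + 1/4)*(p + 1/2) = p^3 - 13*p^2/4 - 23*p/8 - 1/2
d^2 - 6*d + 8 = (d - 4)*(d - 2)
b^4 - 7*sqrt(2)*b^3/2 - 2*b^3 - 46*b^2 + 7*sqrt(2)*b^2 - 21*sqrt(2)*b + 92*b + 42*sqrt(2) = (b - 2)*(b - 7*sqrt(2))*(b + sqrt(2)/2)*(b + 3*sqrt(2))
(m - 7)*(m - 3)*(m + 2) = m^3 - 8*m^2 + m + 42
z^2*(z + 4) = z^3 + 4*z^2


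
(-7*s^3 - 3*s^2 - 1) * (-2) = 14*s^3 + 6*s^2 + 2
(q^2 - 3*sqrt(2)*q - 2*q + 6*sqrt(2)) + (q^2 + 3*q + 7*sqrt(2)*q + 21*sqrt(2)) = 2*q^2 + q + 4*sqrt(2)*q + 27*sqrt(2)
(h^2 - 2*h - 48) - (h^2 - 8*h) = 6*h - 48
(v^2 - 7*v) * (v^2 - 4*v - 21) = v^4 - 11*v^3 + 7*v^2 + 147*v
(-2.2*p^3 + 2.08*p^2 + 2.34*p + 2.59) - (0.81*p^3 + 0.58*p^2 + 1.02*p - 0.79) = -3.01*p^3 + 1.5*p^2 + 1.32*p + 3.38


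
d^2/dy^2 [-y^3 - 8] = -6*y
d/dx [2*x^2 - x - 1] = 4*x - 1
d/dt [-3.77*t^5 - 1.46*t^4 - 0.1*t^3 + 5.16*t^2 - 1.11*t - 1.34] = -18.85*t^4 - 5.84*t^3 - 0.3*t^2 + 10.32*t - 1.11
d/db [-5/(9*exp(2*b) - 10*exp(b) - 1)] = (90*exp(b) - 50)*exp(b)/(-9*exp(2*b) + 10*exp(b) + 1)^2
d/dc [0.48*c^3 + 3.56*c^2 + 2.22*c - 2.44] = 1.44*c^2 + 7.12*c + 2.22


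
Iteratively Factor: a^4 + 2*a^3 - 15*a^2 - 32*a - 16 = (a + 1)*(a^3 + a^2 - 16*a - 16) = (a + 1)^2*(a^2 - 16) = (a + 1)^2*(a + 4)*(a - 4)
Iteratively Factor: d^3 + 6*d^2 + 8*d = (d + 4)*(d^2 + 2*d) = (d + 2)*(d + 4)*(d)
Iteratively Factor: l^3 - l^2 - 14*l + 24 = (l + 4)*(l^2 - 5*l + 6) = (l - 2)*(l + 4)*(l - 3)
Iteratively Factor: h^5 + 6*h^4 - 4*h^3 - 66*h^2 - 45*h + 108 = (h + 4)*(h^4 + 2*h^3 - 12*h^2 - 18*h + 27) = (h - 1)*(h + 4)*(h^3 + 3*h^2 - 9*h - 27) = (h - 3)*(h - 1)*(h + 4)*(h^2 + 6*h + 9) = (h - 3)*(h - 1)*(h + 3)*(h + 4)*(h + 3)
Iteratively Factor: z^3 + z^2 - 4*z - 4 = (z + 1)*(z^2 - 4) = (z - 2)*(z + 1)*(z + 2)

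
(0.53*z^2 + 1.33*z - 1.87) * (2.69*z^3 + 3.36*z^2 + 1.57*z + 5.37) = 1.4257*z^5 + 5.3585*z^4 + 0.2706*z^3 - 1.349*z^2 + 4.2062*z - 10.0419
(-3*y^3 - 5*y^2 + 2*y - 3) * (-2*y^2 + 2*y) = 6*y^5 + 4*y^4 - 14*y^3 + 10*y^2 - 6*y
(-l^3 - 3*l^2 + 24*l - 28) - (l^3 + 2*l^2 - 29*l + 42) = -2*l^3 - 5*l^2 + 53*l - 70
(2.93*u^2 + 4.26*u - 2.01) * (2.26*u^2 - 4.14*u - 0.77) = 6.6218*u^4 - 2.5026*u^3 - 24.4351*u^2 + 5.0412*u + 1.5477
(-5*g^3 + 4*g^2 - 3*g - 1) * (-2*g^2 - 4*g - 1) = 10*g^5 + 12*g^4 - 5*g^3 + 10*g^2 + 7*g + 1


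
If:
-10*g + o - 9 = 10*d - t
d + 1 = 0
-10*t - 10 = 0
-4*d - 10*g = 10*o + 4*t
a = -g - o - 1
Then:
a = -9/5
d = -1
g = 4/55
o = 8/11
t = -1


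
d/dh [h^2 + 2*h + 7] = 2*h + 2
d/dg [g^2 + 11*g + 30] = 2*g + 11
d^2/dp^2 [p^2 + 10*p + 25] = 2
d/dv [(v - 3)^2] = 2*v - 6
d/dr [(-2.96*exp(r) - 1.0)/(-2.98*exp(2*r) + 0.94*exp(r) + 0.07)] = (-8.8208*exp(2*r) - 5.96*exp(r) + 0.7328)*exp(r)/(8.8804*exp(4*r) - 5.6024*exp(3*r) + 0.4664*exp(2*r) + 0.1316*exp(r) + 0.0049)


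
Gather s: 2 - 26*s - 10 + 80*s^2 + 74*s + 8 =80*s^2 + 48*s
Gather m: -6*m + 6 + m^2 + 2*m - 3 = m^2 - 4*m + 3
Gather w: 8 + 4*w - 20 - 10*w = -6*w - 12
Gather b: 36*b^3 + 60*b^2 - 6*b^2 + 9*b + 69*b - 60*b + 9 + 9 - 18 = 36*b^3 + 54*b^2 + 18*b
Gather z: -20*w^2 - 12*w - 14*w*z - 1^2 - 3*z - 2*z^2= -20*w^2 - 12*w - 2*z^2 + z*(-14*w - 3) - 1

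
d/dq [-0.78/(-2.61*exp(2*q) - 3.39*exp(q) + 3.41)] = (-4.0716*exp(q) - 2.6442)*exp(q)/(2.61*exp(2*q) + 3.39*exp(q) - 3.41)^2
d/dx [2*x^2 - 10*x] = 4*x - 10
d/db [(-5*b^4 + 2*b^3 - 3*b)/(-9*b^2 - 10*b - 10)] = (90*b^5 + 132*b^4 + 160*b^3 - 87*b^2 + 30)/(81*b^4 + 180*b^3 + 280*b^2 + 200*b + 100)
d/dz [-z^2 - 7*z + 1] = -2*z - 7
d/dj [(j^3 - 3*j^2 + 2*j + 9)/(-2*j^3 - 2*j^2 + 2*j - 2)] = (-4*j^4 + 6*j^3 + 23*j^2 + 24*j - 11)/(2*(j^6 + 2*j^5 - j^4 + 3*j^2 - 2*j + 1))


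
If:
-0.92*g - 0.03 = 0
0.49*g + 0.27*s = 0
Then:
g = -0.03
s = 0.06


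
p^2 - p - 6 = (p - 3)*(p + 2)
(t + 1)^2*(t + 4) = t^3 + 6*t^2 + 9*t + 4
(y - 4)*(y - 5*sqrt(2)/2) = y^2 - 4*y - 5*sqrt(2)*y/2 + 10*sqrt(2)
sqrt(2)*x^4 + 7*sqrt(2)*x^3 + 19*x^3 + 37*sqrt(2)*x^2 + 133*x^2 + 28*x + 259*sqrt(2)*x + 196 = (x + 7)*(x + 2*sqrt(2))*(x + 7*sqrt(2))*(sqrt(2)*x + 1)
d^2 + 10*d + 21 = (d + 3)*(d + 7)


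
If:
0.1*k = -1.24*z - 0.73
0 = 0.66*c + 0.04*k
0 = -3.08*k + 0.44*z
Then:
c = 0.01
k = -0.08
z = -0.58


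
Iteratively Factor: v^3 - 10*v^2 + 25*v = (v - 5)*(v^2 - 5*v) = (v - 5)^2*(v)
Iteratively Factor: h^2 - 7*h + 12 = (h - 4)*(h - 3)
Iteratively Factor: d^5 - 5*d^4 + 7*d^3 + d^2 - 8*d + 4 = (d - 2)*(d^4 - 3*d^3 + d^2 + 3*d - 2) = (d - 2)*(d + 1)*(d^3 - 4*d^2 + 5*d - 2) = (d - 2)*(d - 1)*(d + 1)*(d^2 - 3*d + 2) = (d - 2)^2*(d - 1)*(d + 1)*(d - 1)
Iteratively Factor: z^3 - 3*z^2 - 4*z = (z + 1)*(z^2 - 4*z) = (z - 4)*(z + 1)*(z)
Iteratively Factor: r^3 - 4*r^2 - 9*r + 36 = (r - 3)*(r^2 - r - 12) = (r - 3)*(r + 3)*(r - 4)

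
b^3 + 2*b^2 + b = b*(b + 1)^2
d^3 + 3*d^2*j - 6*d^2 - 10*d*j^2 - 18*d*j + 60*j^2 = (d - 6)*(d - 2*j)*(d + 5*j)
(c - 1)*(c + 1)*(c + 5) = c^3 + 5*c^2 - c - 5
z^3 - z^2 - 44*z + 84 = (z - 6)*(z - 2)*(z + 7)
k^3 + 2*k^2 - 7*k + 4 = (k - 1)^2*(k + 4)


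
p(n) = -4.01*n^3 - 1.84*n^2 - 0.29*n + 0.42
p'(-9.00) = -941.60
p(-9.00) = 2777.28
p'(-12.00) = -1688.45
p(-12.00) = 6668.22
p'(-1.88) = -35.89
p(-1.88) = 21.11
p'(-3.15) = -108.07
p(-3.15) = 108.41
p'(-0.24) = -0.10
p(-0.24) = 0.44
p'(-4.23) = -199.98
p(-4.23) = 272.23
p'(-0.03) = -0.19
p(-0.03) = 0.43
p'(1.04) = -17.13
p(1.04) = -6.38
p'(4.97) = -315.73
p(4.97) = -538.75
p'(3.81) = -188.94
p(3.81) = -249.17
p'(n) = -12.03*n^2 - 3.68*n - 0.29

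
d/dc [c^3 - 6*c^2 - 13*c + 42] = 3*c^2 - 12*c - 13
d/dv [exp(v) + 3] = exp(v)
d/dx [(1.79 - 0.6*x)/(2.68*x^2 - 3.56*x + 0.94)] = (1.608*x^2 - 9.5944*x + 5.8084)/(7.1824*x^4 - 19.0816*x^3 + 17.712*x^2 - 6.6928*x + 0.8836)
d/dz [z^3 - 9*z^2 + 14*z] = 3*z^2 - 18*z + 14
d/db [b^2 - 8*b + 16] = 2*b - 8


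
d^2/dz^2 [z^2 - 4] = 2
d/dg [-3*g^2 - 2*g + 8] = -6*g - 2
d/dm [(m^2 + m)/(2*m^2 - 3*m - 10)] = 5*(-m^2 - 4*m - 2)/(4*m^4 - 12*m^3 - 31*m^2 + 60*m + 100)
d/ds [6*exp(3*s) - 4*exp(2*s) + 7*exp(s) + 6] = (18*exp(2*s) - 8*exp(s) + 7)*exp(s)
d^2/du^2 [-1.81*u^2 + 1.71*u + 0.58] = -3.62000000000000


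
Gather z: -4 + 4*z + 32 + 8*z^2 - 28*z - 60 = 8*z^2 - 24*z - 32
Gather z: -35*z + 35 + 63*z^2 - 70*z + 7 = 63*z^2 - 105*z + 42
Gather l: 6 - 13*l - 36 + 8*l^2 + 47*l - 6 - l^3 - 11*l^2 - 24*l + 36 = -l^3 - 3*l^2 + 10*l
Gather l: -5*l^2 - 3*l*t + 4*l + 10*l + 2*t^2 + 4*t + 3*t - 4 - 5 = -5*l^2 + l*(14 - 3*t) + 2*t^2 + 7*t - 9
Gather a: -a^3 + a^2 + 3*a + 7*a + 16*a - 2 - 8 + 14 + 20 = -a^3 + a^2 + 26*a + 24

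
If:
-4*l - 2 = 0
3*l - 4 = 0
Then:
No Solution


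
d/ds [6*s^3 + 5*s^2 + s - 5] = 18*s^2 + 10*s + 1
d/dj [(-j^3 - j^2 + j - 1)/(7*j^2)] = (-j^3 - j + 2)/(7*j^3)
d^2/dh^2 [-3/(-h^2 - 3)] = 18*(h^2 - 1)/(h^2 + 3)^3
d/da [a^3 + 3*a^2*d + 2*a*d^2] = 3*a^2 + 6*a*d + 2*d^2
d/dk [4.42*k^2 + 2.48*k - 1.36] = 8.84*k + 2.48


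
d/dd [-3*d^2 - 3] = -6*d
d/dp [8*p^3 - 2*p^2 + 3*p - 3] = 24*p^2 - 4*p + 3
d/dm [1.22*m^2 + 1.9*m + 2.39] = 2.44*m + 1.9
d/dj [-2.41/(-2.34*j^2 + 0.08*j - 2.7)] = (0.1928 - 11.2788*j)/(2.34*j^2 - 0.08*j + 2.7)^2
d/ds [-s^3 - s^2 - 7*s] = -3*s^2 - 2*s - 7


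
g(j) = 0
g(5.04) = 0.00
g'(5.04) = 0.00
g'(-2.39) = 0.00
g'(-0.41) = 0.00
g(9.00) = 0.00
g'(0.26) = 0.00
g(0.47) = 0.00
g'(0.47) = 0.00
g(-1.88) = 0.00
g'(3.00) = 0.00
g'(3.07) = 0.00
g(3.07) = 0.00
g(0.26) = 0.00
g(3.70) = 0.00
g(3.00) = 0.00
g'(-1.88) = 0.00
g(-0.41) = 0.00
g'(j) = 0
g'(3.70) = 0.00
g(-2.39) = 0.00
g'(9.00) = 0.00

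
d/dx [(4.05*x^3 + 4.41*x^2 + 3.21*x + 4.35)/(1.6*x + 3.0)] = (12.96*x^3 + 43.506*x^2 + 26.46*x + 2.67)/(2.56*x^2 + 9.6*x + 9.0)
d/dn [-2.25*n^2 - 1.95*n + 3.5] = -4.5*n - 1.95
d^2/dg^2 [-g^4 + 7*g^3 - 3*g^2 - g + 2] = -12*g^2 + 42*g - 6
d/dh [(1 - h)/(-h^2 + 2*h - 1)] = -1/(h^2 - 2*h + 1)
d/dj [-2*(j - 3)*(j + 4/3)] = 10/3 - 4*j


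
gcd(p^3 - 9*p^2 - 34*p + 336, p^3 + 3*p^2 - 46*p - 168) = p^2 - p - 42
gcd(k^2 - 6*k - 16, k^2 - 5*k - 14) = k + 2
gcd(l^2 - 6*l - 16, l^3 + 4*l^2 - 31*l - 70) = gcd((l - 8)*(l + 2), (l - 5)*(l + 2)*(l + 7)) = l + 2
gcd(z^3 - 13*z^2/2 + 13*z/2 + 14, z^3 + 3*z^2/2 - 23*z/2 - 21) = z - 7/2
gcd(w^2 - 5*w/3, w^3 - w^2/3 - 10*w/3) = w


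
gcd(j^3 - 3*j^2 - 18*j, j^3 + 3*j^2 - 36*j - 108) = j^2 - 3*j - 18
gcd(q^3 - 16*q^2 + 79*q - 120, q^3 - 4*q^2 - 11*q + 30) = q - 5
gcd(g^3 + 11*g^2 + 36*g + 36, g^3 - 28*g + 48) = g + 6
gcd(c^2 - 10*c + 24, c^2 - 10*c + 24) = c^2 - 10*c + 24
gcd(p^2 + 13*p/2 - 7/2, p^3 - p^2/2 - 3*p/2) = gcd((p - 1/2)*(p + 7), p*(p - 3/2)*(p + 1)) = 1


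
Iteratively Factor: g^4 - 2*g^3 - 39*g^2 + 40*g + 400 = (g - 5)*(g^3 + 3*g^2 - 24*g - 80) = (g - 5)*(g + 4)*(g^2 - g - 20) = (g - 5)*(g + 4)^2*(g - 5)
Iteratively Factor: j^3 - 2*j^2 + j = (j - 1)*(j^2 - j) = (j - 1)^2*(j)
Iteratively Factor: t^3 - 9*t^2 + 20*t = (t - 4)*(t^2 - 5*t) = t*(t - 4)*(t - 5)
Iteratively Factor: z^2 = (z)*(z)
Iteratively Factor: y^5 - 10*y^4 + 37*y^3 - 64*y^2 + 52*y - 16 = (y - 2)*(y^4 - 8*y^3 + 21*y^2 - 22*y + 8) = (y - 2)*(y - 1)*(y^3 - 7*y^2 + 14*y - 8) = (y - 2)^2*(y - 1)*(y^2 - 5*y + 4) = (y - 2)^2*(y - 1)^2*(y - 4)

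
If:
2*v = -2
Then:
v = -1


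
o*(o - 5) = o^2 - 5*o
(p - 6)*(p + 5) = p^2 - p - 30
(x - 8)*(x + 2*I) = x^2 - 8*x + 2*I*x - 16*I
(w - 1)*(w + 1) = w^2 - 1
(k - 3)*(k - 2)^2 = k^3 - 7*k^2 + 16*k - 12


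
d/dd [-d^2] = -2*d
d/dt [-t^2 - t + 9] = -2*t - 1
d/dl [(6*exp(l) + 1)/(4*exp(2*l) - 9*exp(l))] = (-24*exp(2*l) - 8*exp(l) + 9)*exp(-l)/(16*exp(2*l) - 72*exp(l) + 81)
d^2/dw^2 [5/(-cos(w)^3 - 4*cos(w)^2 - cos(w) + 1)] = -(5*(7*cos(w) + 32*cos(2*w) + 9*cos(3*w))*(cos(w)^3 + 4*cos(w)^2 + cos(w) - 1)/4 + 10*(3*cos(w)^2 + 8*cos(w) + 1)^2*sin(w)^2)/(cos(w)^3 + 4*cos(w)^2 + cos(w) - 1)^3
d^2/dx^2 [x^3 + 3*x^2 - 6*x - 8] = 6*x + 6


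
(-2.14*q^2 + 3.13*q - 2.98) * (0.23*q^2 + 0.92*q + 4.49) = -0.4922*q^4 - 1.2489*q^3 - 7.4144*q^2 + 11.3121*q - 13.3802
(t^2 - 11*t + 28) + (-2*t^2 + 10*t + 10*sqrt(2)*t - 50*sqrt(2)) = -t^2 - t + 10*sqrt(2)*t - 50*sqrt(2) + 28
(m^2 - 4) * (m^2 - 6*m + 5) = m^4 - 6*m^3 + m^2 + 24*m - 20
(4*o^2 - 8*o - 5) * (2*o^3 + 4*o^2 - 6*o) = 8*o^5 - 66*o^3 + 28*o^2 + 30*o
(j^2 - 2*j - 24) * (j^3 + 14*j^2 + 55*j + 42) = j^5 + 12*j^4 + 3*j^3 - 404*j^2 - 1404*j - 1008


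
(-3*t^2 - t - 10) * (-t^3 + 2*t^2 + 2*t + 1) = 3*t^5 - 5*t^4 + 2*t^3 - 25*t^2 - 21*t - 10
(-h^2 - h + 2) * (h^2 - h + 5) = -h^4 - 2*h^2 - 7*h + 10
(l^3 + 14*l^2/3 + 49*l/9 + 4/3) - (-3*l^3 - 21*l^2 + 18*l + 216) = 4*l^3 + 77*l^2/3 - 113*l/9 - 644/3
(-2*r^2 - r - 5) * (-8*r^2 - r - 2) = 16*r^4 + 10*r^3 + 45*r^2 + 7*r + 10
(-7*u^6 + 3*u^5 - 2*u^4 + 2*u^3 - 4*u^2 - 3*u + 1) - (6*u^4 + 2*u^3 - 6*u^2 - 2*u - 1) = -7*u^6 + 3*u^5 - 8*u^4 + 2*u^2 - u + 2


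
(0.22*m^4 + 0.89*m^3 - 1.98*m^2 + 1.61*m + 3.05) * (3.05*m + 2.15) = 0.671*m^5 + 3.1875*m^4 - 4.1255*m^3 + 0.6535*m^2 + 12.764*m + 6.5575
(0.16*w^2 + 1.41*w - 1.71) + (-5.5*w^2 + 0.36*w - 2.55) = -5.34*w^2 + 1.77*w - 4.26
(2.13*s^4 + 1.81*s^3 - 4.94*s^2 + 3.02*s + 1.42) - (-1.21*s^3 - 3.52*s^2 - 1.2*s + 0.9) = 2.13*s^4 + 3.02*s^3 - 1.42*s^2 + 4.22*s + 0.52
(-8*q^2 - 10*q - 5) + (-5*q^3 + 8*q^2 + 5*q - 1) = -5*q^3 - 5*q - 6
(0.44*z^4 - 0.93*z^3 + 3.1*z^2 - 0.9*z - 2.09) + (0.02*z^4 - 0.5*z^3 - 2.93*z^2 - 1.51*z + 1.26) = 0.46*z^4 - 1.43*z^3 + 0.17*z^2 - 2.41*z - 0.83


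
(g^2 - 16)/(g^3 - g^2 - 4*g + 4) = (g^2 - 16)/(g^3 - g^2 - 4*g + 4)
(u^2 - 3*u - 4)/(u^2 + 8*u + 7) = (u - 4)/(u + 7)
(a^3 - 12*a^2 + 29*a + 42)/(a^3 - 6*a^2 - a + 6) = (a - 7)/(a - 1)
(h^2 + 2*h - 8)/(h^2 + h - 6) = (h + 4)/(h + 3)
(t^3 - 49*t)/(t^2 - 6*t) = (t^2 - 49)/(t - 6)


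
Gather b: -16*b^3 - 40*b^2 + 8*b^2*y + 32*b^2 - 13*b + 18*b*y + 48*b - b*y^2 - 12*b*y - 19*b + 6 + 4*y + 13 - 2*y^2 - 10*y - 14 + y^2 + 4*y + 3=-16*b^3 + b^2*(8*y - 8) + b*(-y^2 + 6*y + 16) - y^2 - 2*y + 8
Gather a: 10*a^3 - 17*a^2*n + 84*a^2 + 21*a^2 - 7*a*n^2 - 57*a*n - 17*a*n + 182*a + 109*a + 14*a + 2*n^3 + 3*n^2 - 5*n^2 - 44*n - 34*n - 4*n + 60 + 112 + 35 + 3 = 10*a^3 + a^2*(105 - 17*n) + a*(-7*n^2 - 74*n + 305) + 2*n^3 - 2*n^2 - 82*n + 210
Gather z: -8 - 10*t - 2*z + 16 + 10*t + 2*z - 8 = 0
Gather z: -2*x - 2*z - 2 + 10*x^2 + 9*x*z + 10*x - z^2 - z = 10*x^2 + 8*x - z^2 + z*(9*x - 3) - 2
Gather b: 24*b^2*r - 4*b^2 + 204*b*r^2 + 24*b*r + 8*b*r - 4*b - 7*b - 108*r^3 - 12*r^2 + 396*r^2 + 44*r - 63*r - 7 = b^2*(24*r - 4) + b*(204*r^2 + 32*r - 11) - 108*r^3 + 384*r^2 - 19*r - 7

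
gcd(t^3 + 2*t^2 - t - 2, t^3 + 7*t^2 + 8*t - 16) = t - 1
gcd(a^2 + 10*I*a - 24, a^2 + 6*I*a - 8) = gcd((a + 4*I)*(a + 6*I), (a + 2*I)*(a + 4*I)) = a + 4*I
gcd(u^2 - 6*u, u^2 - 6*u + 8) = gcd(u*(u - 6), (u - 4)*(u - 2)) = 1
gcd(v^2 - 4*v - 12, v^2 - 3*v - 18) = v - 6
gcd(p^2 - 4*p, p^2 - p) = p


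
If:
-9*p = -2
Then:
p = 2/9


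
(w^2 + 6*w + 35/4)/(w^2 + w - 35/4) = (2*w + 5)/(2*w - 5)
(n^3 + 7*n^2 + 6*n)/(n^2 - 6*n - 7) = n*(n + 6)/(n - 7)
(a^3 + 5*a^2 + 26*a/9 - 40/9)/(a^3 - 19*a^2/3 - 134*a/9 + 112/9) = (3*a^2 + 17*a + 20)/(3*a^2 - 17*a - 56)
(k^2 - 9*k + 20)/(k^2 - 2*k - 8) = (k - 5)/(k + 2)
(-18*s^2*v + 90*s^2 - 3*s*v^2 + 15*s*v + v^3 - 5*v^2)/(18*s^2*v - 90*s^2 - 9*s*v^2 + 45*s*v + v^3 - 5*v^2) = (-3*s - v)/(3*s - v)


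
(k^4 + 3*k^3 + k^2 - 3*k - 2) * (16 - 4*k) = -4*k^5 + 4*k^4 + 44*k^3 + 28*k^2 - 40*k - 32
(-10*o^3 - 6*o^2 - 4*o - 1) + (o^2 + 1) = -10*o^3 - 5*o^2 - 4*o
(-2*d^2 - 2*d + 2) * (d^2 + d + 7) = -2*d^4 - 4*d^3 - 14*d^2 - 12*d + 14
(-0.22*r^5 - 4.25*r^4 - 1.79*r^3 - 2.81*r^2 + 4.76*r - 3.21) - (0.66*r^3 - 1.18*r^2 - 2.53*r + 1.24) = -0.22*r^5 - 4.25*r^4 - 2.45*r^3 - 1.63*r^2 + 7.29*r - 4.45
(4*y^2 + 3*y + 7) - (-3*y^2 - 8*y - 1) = 7*y^2 + 11*y + 8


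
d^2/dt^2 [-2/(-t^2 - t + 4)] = 4*(-t^2 - t + (2*t + 1)^2 + 4)/(t^2 + t - 4)^3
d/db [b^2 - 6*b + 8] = 2*b - 6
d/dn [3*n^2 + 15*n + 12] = 6*n + 15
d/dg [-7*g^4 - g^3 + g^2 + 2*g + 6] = -28*g^3 - 3*g^2 + 2*g + 2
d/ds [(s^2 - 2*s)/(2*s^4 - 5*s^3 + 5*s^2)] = (-4*s^3 + 17*s^2 - 20*s + 10)/(s^2*(4*s^4 - 20*s^3 + 45*s^2 - 50*s + 25))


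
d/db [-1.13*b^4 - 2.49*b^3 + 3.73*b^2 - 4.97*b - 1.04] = -4.52*b^3 - 7.47*b^2 + 7.46*b - 4.97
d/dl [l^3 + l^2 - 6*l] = 3*l^2 + 2*l - 6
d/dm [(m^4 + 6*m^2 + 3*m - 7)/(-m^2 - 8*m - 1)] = (-2*m^5 - 24*m^4 - 4*m^3 - 45*m^2 - 26*m - 59)/(m^4 + 16*m^3 + 66*m^2 + 16*m + 1)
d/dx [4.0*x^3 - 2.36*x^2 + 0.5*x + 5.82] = 12.0*x^2 - 4.72*x + 0.5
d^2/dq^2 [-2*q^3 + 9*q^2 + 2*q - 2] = 18 - 12*q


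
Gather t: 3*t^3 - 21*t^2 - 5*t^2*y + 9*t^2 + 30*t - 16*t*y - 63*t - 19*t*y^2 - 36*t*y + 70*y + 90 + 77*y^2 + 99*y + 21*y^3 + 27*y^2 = 3*t^3 + t^2*(-5*y - 12) + t*(-19*y^2 - 52*y - 33) + 21*y^3 + 104*y^2 + 169*y + 90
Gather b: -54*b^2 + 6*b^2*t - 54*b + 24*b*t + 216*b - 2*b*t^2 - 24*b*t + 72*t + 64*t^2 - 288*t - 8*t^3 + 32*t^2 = b^2*(6*t - 54) + b*(162 - 2*t^2) - 8*t^3 + 96*t^2 - 216*t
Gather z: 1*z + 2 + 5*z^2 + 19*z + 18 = 5*z^2 + 20*z + 20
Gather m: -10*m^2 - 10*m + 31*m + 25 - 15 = -10*m^2 + 21*m + 10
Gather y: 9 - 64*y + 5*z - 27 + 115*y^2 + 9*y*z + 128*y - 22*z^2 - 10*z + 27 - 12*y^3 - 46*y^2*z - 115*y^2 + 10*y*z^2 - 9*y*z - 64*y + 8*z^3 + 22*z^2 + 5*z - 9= -12*y^3 - 46*y^2*z + 10*y*z^2 + 8*z^3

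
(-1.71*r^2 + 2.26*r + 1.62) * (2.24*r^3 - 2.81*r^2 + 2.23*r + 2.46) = -3.8304*r^5 + 9.8675*r^4 - 6.5351*r^3 - 3.719*r^2 + 9.1722*r + 3.9852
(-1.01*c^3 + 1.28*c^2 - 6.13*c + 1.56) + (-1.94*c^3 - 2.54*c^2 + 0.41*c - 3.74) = -2.95*c^3 - 1.26*c^2 - 5.72*c - 2.18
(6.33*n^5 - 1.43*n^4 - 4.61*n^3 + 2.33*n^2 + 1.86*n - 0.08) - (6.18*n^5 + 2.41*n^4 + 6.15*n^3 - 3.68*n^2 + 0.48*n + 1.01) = 0.15*n^5 - 3.84*n^4 - 10.76*n^3 + 6.01*n^2 + 1.38*n - 1.09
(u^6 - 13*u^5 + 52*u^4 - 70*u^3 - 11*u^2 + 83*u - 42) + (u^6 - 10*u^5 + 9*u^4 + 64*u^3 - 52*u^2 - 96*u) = 2*u^6 - 23*u^5 + 61*u^4 - 6*u^3 - 63*u^2 - 13*u - 42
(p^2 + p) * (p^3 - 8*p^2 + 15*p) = p^5 - 7*p^4 + 7*p^3 + 15*p^2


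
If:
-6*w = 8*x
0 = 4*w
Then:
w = 0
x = 0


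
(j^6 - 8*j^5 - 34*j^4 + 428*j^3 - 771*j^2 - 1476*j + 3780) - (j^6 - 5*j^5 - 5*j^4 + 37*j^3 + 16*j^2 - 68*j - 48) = -3*j^5 - 29*j^4 + 391*j^3 - 787*j^2 - 1408*j + 3828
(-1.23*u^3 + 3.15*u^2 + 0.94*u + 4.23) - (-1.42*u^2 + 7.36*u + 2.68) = -1.23*u^3 + 4.57*u^2 - 6.42*u + 1.55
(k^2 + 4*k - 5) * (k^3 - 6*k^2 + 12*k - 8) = k^5 - 2*k^4 - 17*k^3 + 70*k^2 - 92*k + 40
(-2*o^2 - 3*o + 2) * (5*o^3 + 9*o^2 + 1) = -10*o^5 - 33*o^4 - 17*o^3 + 16*o^2 - 3*o + 2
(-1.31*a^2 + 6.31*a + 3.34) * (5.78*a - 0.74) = -7.5718*a^3 + 37.4412*a^2 + 14.6358*a - 2.4716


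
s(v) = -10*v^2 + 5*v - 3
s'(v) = 5 - 20*v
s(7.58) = -539.66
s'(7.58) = -146.60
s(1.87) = -28.62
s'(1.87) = -32.40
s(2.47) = -51.66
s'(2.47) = -44.40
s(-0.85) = -14.48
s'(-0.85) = 22.00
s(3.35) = -98.48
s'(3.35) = -62.00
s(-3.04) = -110.62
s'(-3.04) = 65.80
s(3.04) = -80.22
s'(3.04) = -55.80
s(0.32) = -2.42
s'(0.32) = -1.40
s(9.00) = -768.00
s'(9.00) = -175.00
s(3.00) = -78.00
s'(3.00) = -55.00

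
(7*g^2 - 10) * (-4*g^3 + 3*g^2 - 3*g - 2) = -28*g^5 + 21*g^4 + 19*g^3 - 44*g^2 + 30*g + 20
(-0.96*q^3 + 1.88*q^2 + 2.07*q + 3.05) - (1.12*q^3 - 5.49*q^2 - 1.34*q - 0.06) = -2.08*q^3 + 7.37*q^2 + 3.41*q + 3.11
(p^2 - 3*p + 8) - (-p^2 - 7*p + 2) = 2*p^2 + 4*p + 6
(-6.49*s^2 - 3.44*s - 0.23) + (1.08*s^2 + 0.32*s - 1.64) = -5.41*s^2 - 3.12*s - 1.87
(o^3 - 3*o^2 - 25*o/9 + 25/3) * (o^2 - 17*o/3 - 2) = o^5 - 26*o^4/3 + 110*o^3/9 + 812*o^2/27 - 125*o/3 - 50/3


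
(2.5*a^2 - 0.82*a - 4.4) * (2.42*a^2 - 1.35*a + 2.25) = 6.05*a^4 - 5.3594*a^3 - 3.916*a^2 + 4.095*a - 9.9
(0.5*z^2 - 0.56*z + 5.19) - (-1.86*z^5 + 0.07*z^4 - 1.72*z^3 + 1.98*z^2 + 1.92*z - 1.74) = 1.86*z^5 - 0.07*z^4 + 1.72*z^3 - 1.48*z^2 - 2.48*z + 6.93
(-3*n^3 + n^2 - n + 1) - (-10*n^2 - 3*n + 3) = -3*n^3 + 11*n^2 + 2*n - 2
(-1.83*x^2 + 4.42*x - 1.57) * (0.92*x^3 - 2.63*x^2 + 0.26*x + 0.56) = -1.6836*x^5 + 8.8793*x^4 - 13.5448*x^3 + 4.2535*x^2 + 2.067*x - 0.8792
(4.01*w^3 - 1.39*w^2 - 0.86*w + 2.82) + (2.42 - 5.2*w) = 4.01*w^3 - 1.39*w^2 - 6.06*w + 5.24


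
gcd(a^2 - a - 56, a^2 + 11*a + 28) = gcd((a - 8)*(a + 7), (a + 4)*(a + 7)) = a + 7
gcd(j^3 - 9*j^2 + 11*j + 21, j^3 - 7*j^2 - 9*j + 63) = j^2 - 10*j + 21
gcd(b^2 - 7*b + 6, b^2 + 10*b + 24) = 1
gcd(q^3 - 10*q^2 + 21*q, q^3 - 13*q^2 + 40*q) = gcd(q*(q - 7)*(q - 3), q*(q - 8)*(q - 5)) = q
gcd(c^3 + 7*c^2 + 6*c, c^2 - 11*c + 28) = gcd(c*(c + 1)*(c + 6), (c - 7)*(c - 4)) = 1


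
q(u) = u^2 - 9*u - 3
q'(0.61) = -7.78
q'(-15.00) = -39.00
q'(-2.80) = -14.60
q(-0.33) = 0.08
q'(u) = 2*u - 9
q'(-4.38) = -17.76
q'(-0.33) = -9.66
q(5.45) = -22.35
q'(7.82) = 6.64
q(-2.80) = 30.04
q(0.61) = -8.12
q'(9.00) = 9.00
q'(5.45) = 1.90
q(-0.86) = 5.48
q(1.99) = -16.95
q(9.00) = -3.00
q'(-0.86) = -10.72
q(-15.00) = 357.00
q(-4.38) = 55.60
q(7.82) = -12.23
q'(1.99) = -5.02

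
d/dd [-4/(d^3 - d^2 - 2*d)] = 4*(3*d^2 - 2*d - 2)/(d^2*(-d^2 + d + 2)^2)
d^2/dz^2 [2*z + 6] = 0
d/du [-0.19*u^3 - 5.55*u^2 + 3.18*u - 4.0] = -0.57*u^2 - 11.1*u + 3.18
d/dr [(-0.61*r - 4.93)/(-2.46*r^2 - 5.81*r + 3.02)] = (1.5006*r^2 + 3.5441*r - (0.61*r + 4.93)*(4.92*r + 5.81) - 1.8422)/(2.46*r^2 + 5.81*r - 3.02)^2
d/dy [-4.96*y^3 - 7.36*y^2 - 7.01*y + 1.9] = -14.88*y^2 - 14.72*y - 7.01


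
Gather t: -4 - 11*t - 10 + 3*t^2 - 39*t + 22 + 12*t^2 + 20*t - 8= 15*t^2 - 30*t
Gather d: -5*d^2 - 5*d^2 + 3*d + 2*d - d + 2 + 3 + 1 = -10*d^2 + 4*d + 6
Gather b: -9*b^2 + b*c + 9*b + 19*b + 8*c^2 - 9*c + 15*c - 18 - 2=-9*b^2 + b*(c + 28) + 8*c^2 + 6*c - 20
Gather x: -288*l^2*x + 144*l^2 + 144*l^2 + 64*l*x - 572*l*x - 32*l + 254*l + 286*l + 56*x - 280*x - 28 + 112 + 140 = 288*l^2 + 508*l + x*(-288*l^2 - 508*l - 224) + 224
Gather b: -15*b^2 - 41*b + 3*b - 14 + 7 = -15*b^2 - 38*b - 7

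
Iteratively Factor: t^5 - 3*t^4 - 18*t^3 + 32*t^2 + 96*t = (t + 3)*(t^4 - 6*t^3 + 32*t) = (t - 4)*(t + 3)*(t^3 - 2*t^2 - 8*t) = t*(t - 4)*(t + 3)*(t^2 - 2*t - 8) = t*(t - 4)^2*(t + 3)*(t + 2)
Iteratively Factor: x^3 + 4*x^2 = (x)*(x^2 + 4*x) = x^2*(x + 4)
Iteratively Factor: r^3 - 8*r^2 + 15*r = (r - 5)*(r^2 - 3*r) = (r - 5)*(r - 3)*(r)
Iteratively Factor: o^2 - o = (o - 1)*(o)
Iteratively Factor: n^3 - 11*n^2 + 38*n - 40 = (n - 2)*(n^2 - 9*n + 20) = (n - 5)*(n - 2)*(n - 4)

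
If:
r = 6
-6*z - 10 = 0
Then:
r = 6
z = -5/3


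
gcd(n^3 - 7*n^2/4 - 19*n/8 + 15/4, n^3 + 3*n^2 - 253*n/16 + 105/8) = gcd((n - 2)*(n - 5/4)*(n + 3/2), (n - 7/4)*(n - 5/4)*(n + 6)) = n - 5/4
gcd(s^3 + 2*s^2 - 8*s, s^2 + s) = s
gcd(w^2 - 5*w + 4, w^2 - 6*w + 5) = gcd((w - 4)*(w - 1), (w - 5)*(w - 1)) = w - 1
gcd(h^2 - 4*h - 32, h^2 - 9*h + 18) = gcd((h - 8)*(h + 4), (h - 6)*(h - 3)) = 1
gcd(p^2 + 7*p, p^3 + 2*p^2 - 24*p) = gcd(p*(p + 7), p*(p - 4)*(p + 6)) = p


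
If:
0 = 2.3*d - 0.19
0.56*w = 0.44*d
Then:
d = 0.08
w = 0.06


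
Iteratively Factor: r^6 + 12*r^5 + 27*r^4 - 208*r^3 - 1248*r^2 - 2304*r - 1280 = (r - 5)*(r^5 + 17*r^4 + 112*r^3 + 352*r^2 + 512*r + 256) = (r - 5)*(r + 1)*(r^4 + 16*r^3 + 96*r^2 + 256*r + 256) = (r - 5)*(r + 1)*(r + 4)*(r^3 + 12*r^2 + 48*r + 64) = (r - 5)*(r + 1)*(r + 4)^2*(r^2 + 8*r + 16) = (r - 5)*(r + 1)*(r + 4)^3*(r + 4)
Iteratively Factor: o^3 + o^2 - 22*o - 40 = (o - 5)*(o^2 + 6*o + 8) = (o - 5)*(o + 2)*(o + 4)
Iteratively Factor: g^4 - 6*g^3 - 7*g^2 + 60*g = (g - 4)*(g^3 - 2*g^2 - 15*g) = (g - 4)*(g + 3)*(g^2 - 5*g) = (g - 5)*(g - 4)*(g + 3)*(g)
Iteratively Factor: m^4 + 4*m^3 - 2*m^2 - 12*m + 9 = (m + 3)*(m^3 + m^2 - 5*m + 3) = (m + 3)^2*(m^2 - 2*m + 1) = (m - 1)*(m + 3)^2*(m - 1)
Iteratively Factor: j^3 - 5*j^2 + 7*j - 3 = (j - 1)*(j^2 - 4*j + 3) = (j - 3)*(j - 1)*(j - 1)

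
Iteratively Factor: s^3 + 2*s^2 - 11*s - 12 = (s - 3)*(s^2 + 5*s + 4) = (s - 3)*(s + 4)*(s + 1)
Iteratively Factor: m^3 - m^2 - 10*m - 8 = (m - 4)*(m^2 + 3*m + 2) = (m - 4)*(m + 1)*(m + 2)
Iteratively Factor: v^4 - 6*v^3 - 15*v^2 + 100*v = (v - 5)*(v^3 - v^2 - 20*v) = (v - 5)^2*(v^2 + 4*v) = (v - 5)^2*(v + 4)*(v)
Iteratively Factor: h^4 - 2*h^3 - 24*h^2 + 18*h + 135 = (h - 5)*(h^3 + 3*h^2 - 9*h - 27) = (h - 5)*(h + 3)*(h^2 - 9) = (h - 5)*(h - 3)*(h + 3)*(h + 3)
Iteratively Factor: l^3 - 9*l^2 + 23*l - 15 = (l - 1)*(l^2 - 8*l + 15) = (l - 3)*(l - 1)*(l - 5)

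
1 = 1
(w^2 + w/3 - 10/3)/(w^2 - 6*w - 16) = (w - 5/3)/(w - 8)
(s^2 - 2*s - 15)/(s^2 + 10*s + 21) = (s - 5)/(s + 7)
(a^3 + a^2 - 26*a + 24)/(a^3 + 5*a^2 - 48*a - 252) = (a^2 - 5*a + 4)/(a^2 - a - 42)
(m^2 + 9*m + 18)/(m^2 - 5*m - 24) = (m + 6)/(m - 8)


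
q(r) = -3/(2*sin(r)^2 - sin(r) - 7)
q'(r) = -3*(-4*sin(r)*cos(r) + cos(r))/(2*sin(r)^2 - sin(r) - 7)^2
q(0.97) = 0.46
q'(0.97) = 0.09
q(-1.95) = 0.69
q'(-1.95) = 0.28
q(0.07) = 0.42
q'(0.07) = -0.04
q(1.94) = 0.48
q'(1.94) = -0.08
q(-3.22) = 0.42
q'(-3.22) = 0.04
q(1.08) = 0.47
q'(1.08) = 0.09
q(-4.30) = 0.48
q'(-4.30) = -0.08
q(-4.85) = 0.50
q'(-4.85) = 0.03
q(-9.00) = 0.48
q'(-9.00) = 0.19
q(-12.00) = 0.43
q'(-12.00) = 0.06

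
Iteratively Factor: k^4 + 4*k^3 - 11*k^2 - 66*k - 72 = (k + 3)*(k^3 + k^2 - 14*k - 24) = (k - 4)*(k + 3)*(k^2 + 5*k + 6) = (k - 4)*(k + 3)^2*(k + 2)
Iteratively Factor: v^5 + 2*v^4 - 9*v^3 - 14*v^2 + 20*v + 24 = (v - 2)*(v^4 + 4*v^3 - v^2 - 16*v - 12) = (v - 2)*(v + 2)*(v^3 + 2*v^2 - 5*v - 6) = (v - 2)^2*(v + 2)*(v^2 + 4*v + 3) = (v - 2)^2*(v + 2)*(v + 3)*(v + 1)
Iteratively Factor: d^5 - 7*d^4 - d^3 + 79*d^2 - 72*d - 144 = (d - 3)*(d^4 - 4*d^3 - 13*d^2 + 40*d + 48) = (d - 4)*(d - 3)*(d^3 - 13*d - 12) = (d - 4)^2*(d - 3)*(d^2 + 4*d + 3) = (d - 4)^2*(d - 3)*(d + 1)*(d + 3)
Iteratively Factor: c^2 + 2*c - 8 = (c - 2)*(c + 4)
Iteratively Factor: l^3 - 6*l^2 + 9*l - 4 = (l - 4)*(l^2 - 2*l + 1) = (l - 4)*(l - 1)*(l - 1)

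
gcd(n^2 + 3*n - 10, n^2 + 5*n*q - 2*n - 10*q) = n - 2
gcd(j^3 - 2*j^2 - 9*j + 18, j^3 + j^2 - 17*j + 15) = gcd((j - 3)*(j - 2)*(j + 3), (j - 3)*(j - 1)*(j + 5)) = j - 3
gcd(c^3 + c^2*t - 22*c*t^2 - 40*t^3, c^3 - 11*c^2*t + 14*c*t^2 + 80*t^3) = -c^2 + 3*c*t + 10*t^2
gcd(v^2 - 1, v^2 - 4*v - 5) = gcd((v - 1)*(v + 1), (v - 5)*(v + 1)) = v + 1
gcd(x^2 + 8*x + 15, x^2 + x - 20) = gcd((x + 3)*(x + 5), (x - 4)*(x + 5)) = x + 5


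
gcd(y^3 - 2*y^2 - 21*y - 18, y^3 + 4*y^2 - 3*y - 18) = y + 3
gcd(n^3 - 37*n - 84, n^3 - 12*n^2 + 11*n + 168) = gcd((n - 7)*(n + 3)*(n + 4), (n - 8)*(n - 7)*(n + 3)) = n^2 - 4*n - 21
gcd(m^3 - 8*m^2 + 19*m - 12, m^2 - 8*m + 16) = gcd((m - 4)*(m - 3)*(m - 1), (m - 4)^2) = m - 4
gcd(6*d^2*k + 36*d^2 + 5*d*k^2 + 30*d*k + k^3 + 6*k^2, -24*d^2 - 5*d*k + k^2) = 3*d + k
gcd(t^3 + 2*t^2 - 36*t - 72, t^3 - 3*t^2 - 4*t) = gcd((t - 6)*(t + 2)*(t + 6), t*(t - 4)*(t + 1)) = 1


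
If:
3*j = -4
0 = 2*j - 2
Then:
No Solution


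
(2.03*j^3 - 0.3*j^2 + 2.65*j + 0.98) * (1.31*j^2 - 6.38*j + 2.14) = 2.6593*j^5 - 13.3444*j^4 + 9.7297*j^3 - 16.2652*j^2 - 0.581399999999999*j + 2.0972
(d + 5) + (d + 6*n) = 2*d + 6*n + 5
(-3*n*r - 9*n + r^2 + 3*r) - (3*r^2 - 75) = -3*n*r - 9*n - 2*r^2 + 3*r + 75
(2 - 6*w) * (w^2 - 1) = -6*w^3 + 2*w^2 + 6*w - 2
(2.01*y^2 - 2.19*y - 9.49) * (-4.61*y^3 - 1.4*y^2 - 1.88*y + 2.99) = -9.2661*y^5 + 7.2819*y^4 + 43.0361*y^3 + 23.4131*y^2 + 11.2931*y - 28.3751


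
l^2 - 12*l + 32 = (l - 8)*(l - 4)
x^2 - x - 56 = (x - 8)*(x + 7)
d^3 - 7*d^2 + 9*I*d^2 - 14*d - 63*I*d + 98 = (d - 7)*(d + 2*I)*(d + 7*I)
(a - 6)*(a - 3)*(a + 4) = a^3 - 5*a^2 - 18*a + 72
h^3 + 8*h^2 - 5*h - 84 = (h - 3)*(h + 4)*(h + 7)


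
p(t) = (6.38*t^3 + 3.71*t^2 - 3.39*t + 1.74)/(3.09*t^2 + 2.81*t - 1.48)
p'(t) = (-6.18*t - 2.81)*(6.38*t^3 + 3.71*t^2 - 3.39*t + 1.74)/(3.09*t^2 + 2.81*t - 1.48)^2 + (19.14*t^2 + 7.42*t - 3.39)/(3.09*t^2 + 2.81*t - 1.48) = (19.7142*t^4 + 35.8556*t^3 - 7.427*t^2 - 21.7348*t + 0.1278)/(9.5481*t^4 + 17.3658*t^3 - 1.2503*t^2 - 8.3176*t + 2.1904)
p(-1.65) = -4.89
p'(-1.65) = 0.16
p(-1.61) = -4.89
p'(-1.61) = -0.32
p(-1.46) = -5.24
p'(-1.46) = -5.93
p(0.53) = 2.21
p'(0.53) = -8.56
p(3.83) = 7.35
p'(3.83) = 2.03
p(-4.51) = -10.12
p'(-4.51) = 2.03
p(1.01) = 1.92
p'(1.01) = 1.38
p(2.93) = 5.53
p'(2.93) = 2.01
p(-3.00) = -7.09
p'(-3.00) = 1.96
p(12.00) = 24.14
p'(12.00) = 2.06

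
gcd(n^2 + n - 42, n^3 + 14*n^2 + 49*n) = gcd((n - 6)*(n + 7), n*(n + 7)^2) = n + 7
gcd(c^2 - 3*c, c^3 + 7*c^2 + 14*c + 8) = 1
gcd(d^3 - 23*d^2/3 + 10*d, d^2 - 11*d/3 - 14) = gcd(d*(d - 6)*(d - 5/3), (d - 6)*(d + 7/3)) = d - 6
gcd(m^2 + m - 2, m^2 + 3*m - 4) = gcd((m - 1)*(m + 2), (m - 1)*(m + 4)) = m - 1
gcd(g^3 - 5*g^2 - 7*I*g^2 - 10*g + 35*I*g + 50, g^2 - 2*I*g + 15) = g - 5*I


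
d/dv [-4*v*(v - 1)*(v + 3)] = -12*v^2 - 16*v + 12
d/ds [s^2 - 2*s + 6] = 2*s - 2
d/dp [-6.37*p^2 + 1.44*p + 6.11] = 1.44 - 12.74*p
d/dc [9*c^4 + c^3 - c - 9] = 36*c^3 + 3*c^2 - 1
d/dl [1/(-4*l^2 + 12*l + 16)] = (2*l - 3)/(4*(-l^2 + 3*l + 4)^2)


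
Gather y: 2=2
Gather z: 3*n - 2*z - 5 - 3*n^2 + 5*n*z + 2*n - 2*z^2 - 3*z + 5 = -3*n^2 + 5*n - 2*z^2 + z*(5*n - 5)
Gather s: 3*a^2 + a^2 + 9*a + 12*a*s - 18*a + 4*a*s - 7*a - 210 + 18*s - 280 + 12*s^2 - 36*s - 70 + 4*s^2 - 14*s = 4*a^2 - 16*a + 16*s^2 + s*(16*a - 32) - 560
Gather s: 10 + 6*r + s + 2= 6*r + s + 12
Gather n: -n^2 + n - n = -n^2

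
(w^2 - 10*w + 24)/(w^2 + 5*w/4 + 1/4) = 4*(w^2 - 10*w + 24)/(4*w^2 + 5*w + 1)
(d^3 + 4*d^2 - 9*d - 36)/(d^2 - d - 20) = (d^2 - 9)/(d - 5)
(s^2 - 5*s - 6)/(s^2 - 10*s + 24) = (s + 1)/(s - 4)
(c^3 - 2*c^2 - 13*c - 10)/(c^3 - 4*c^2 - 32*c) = (-c^3 + 2*c^2 + 13*c + 10)/(c*(-c^2 + 4*c + 32))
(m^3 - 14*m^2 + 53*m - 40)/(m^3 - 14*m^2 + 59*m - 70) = (m^2 - 9*m + 8)/(m^2 - 9*m + 14)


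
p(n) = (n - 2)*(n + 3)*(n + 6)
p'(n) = (n - 2)*(n + 3) + (n - 2)*(n + 6) + (n + 3)*(n + 6)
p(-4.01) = 12.08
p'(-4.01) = -7.90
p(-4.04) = 12.31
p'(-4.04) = -7.60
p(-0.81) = -31.94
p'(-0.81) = -9.37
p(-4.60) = 14.78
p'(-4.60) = -0.92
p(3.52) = 94.35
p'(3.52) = 86.45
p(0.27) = -35.47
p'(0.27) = 4.00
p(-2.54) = -7.23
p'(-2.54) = -16.21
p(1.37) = -20.29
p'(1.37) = 24.81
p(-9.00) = -198.00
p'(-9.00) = 117.00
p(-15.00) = -1836.00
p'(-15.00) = 465.00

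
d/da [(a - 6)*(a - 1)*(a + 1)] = 3*a^2 - 12*a - 1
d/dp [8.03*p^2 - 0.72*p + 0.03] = 16.06*p - 0.72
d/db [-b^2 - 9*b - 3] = -2*b - 9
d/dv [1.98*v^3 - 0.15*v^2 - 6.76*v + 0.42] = 5.94*v^2 - 0.3*v - 6.76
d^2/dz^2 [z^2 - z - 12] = 2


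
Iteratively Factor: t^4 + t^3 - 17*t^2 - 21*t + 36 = (t - 1)*(t^3 + 2*t^2 - 15*t - 36) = (t - 4)*(t - 1)*(t^2 + 6*t + 9) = (t - 4)*(t - 1)*(t + 3)*(t + 3)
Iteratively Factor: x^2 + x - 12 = (x - 3)*(x + 4)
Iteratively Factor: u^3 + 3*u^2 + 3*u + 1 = (u + 1)*(u^2 + 2*u + 1) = (u + 1)^2*(u + 1)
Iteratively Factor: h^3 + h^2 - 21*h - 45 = (h + 3)*(h^2 - 2*h - 15) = (h - 5)*(h + 3)*(h + 3)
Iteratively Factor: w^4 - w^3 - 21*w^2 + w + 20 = (w + 1)*(w^3 - 2*w^2 - 19*w + 20) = (w + 1)*(w + 4)*(w^2 - 6*w + 5) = (w - 1)*(w + 1)*(w + 4)*(w - 5)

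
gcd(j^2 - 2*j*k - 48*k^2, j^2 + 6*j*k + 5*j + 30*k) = j + 6*k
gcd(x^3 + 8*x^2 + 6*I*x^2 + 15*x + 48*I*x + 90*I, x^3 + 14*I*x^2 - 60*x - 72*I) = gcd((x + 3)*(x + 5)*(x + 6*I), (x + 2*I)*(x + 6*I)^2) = x + 6*I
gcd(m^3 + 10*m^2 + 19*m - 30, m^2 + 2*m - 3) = m - 1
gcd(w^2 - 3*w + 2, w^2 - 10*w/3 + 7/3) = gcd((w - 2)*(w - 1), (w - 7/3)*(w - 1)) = w - 1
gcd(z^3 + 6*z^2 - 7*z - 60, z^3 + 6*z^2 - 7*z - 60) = z^3 + 6*z^2 - 7*z - 60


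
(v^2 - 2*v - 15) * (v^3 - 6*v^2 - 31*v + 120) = v^5 - 8*v^4 - 34*v^3 + 272*v^2 + 225*v - 1800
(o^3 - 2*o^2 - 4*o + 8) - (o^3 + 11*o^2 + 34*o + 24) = -13*o^2 - 38*o - 16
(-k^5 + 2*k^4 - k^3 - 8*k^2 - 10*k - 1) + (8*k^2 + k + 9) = -k^5 + 2*k^4 - k^3 - 9*k + 8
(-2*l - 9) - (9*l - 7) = -11*l - 2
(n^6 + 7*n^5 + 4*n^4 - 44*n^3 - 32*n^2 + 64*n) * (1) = n^6 + 7*n^5 + 4*n^4 - 44*n^3 - 32*n^2 + 64*n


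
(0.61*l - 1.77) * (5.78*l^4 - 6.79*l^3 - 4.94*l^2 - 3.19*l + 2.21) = 3.5258*l^5 - 14.3725*l^4 + 9.0049*l^3 + 6.7979*l^2 + 6.9944*l - 3.9117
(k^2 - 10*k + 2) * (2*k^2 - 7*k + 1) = 2*k^4 - 27*k^3 + 75*k^2 - 24*k + 2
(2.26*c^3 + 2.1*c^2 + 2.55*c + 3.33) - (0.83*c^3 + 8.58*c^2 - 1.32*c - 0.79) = 1.43*c^3 - 6.48*c^2 + 3.87*c + 4.12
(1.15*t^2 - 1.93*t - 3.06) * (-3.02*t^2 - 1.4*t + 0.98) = -3.473*t^4 + 4.2186*t^3 + 13.0702*t^2 + 2.3926*t - 2.9988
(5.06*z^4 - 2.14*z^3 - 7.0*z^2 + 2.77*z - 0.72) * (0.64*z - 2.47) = 3.2384*z^5 - 13.8678*z^4 + 0.805800000000001*z^3 + 19.0628*z^2 - 7.3027*z + 1.7784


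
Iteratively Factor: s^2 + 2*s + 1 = (s + 1)*(s + 1)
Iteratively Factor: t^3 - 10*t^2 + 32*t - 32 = (t - 4)*(t^2 - 6*t + 8) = (t - 4)^2*(t - 2)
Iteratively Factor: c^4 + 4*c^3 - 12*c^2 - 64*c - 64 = (c + 4)*(c^3 - 12*c - 16) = (c + 2)*(c + 4)*(c^2 - 2*c - 8) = (c - 4)*(c + 2)*(c + 4)*(c + 2)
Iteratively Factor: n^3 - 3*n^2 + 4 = (n - 2)*(n^2 - n - 2) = (n - 2)^2*(n + 1)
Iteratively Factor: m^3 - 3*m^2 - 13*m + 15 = (m - 1)*(m^2 - 2*m - 15) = (m - 5)*(m - 1)*(m + 3)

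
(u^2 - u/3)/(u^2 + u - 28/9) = 3*u*(3*u - 1)/(9*u^2 + 9*u - 28)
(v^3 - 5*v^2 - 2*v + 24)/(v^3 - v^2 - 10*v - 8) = (v - 3)/(v + 1)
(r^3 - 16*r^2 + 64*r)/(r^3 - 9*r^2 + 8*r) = (r - 8)/(r - 1)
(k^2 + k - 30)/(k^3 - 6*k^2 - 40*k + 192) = (k - 5)/(k^2 - 12*k + 32)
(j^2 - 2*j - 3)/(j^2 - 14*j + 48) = (j^2 - 2*j - 3)/(j^2 - 14*j + 48)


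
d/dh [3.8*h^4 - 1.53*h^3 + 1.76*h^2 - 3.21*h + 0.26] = 15.2*h^3 - 4.59*h^2 + 3.52*h - 3.21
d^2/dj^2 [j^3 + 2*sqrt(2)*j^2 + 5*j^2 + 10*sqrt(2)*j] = 6*j + 4*sqrt(2) + 10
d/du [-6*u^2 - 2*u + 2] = -12*u - 2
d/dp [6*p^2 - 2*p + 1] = 12*p - 2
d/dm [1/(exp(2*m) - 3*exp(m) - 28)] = (3 - 2*exp(m))*exp(m)/(-exp(2*m) + 3*exp(m) + 28)^2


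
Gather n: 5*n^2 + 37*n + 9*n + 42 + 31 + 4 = 5*n^2 + 46*n + 77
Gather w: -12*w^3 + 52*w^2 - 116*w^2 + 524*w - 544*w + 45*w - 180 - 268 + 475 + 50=-12*w^3 - 64*w^2 + 25*w + 77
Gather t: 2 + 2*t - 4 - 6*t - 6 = -4*t - 8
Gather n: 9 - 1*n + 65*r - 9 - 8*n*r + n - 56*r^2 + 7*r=-8*n*r - 56*r^2 + 72*r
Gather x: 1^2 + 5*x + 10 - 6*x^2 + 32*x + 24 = -6*x^2 + 37*x + 35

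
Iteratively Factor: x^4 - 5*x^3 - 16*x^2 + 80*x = (x + 4)*(x^3 - 9*x^2 + 20*x) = (x - 5)*(x + 4)*(x^2 - 4*x) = x*(x - 5)*(x + 4)*(x - 4)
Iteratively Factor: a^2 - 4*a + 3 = (a - 1)*(a - 3)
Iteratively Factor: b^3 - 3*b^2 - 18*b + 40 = (b - 5)*(b^2 + 2*b - 8) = (b - 5)*(b - 2)*(b + 4)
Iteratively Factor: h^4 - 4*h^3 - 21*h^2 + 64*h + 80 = (h + 1)*(h^3 - 5*h^2 - 16*h + 80) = (h + 1)*(h + 4)*(h^2 - 9*h + 20) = (h - 4)*(h + 1)*(h + 4)*(h - 5)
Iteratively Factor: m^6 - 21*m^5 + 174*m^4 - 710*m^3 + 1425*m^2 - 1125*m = (m - 3)*(m^5 - 18*m^4 + 120*m^3 - 350*m^2 + 375*m) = (m - 3)^2*(m^4 - 15*m^3 + 75*m^2 - 125*m) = m*(m - 3)^2*(m^3 - 15*m^2 + 75*m - 125) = m*(m - 5)*(m - 3)^2*(m^2 - 10*m + 25) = m*(m - 5)^2*(m - 3)^2*(m - 5)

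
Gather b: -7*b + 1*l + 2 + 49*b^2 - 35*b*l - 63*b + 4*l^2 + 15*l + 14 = 49*b^2 + b*(-35*l - 70) + 4*l^2 + 16*l + 16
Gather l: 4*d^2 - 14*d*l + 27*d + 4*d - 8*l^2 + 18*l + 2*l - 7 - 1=4*d^2 + 31*d - 8*l^2 + l*(20 - 14*d) - 8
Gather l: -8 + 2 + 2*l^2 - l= 2*l^2 - l - 6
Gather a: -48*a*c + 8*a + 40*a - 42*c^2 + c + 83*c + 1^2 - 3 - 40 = a*(48 - 48*c) - 42*c^2 + 84*c - 42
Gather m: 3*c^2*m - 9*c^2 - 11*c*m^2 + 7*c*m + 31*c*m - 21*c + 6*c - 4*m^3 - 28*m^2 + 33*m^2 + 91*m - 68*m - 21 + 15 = -9*c^2 - 15*c - 4*m^3 + m^2*(5 - 11*c) + m*(3*c^2 + 38*c + 23) - 6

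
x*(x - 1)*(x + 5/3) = x^3 + 2*x^2/3 - 5*x/3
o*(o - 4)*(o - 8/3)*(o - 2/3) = o^4 - 22*o^3/3 + 136*o^2/9 - 64*o/9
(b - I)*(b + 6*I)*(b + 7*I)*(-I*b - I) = -I*b^4 + 12*b^3 - I*b^3 + 12*b^2 + 29*I*b^2 + 42*b + 29*I*b + 42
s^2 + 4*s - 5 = (s - 1)*(s + 5)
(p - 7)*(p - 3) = p^2 - 10*p + 21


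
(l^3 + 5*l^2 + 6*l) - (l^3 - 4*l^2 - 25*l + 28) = 9*l^2 + 31*l - 28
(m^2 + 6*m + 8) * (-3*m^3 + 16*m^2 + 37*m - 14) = -3*m^5 - 2*m^4 + 109*m^3 + 336*m^2 + 212*m - 112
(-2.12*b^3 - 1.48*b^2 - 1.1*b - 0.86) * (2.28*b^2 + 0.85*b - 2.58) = -4.8336*b^5 - 5.1764*b^4 + 1.7036*b^3 + 0.9226*b^2 + 2.107*b + 2.2188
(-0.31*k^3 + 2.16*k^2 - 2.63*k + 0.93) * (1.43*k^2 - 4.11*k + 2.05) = -0.4433*k^5 + 4.3629*k^4 - 13.274*k^3 + 16.5672*k^2 - 9.2138*k + 1.9065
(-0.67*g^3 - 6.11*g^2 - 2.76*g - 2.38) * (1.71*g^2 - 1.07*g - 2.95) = -1.1457*g^5 - 9.7312*g^4 + 3.7946*g^3 + 16.9079*g^2 + 10.6886*g + 7.021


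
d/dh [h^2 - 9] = 2*h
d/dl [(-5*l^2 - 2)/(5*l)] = -1 + 2/(5*l^2)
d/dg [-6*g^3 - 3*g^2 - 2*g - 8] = -18*g^2 - 6*g - 2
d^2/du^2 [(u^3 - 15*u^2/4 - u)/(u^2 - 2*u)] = -9/(u^3 - 6*u^2 + 12*u - 8)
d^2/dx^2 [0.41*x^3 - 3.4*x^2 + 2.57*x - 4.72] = 2.46*x - 6.8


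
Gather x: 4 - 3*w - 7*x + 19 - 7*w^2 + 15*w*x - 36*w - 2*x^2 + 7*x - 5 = -7*w^2 + 15*w*x - 39*w - 2*x^2 + 18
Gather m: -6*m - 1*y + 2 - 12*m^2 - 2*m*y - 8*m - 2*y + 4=-12*m^2 + m*(-2*y - 14) - 3*y + 6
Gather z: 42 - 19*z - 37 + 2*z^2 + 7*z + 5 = 2*z^2 - 12*z + 10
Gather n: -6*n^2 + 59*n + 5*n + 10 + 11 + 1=-6*n^2 + 64*n + 22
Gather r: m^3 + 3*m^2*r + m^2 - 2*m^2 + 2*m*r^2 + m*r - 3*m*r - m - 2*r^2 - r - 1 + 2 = m^3 - m^2 - m + r^2*(2*m - 2) + r*(3*m^2 - 2*m - 1) + 1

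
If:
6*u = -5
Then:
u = -5/6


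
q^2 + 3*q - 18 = (q - 3)*(q + 6)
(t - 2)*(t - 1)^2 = t^3 - 4*t^2 + 5*t - 2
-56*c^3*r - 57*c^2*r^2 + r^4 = r*(-8*c + r)*(c + r)*(7*c + r)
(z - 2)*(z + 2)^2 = z^3 + 2*z^2 - 4*z - 8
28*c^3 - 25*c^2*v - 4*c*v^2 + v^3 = (-7*c + v)*(-c + v)*(4*c + v)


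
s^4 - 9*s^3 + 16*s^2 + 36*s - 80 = (s - 5)*(s - 4)*(s - 2)*(s + 2)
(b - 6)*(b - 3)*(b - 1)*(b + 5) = b^4 - 5*b^3 - 23*b^2 + 117*b - 90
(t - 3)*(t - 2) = t^2 - 5*t + 6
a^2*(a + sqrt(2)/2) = a^3 + sqrt(2)*a^2/2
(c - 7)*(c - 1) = c^2 - 8*c + 7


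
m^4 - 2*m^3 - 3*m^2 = m^2*(m - 3)*(m + 1)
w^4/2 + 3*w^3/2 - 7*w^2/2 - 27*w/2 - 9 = (w/2 + 1)*(w - 3)*(w + 1)*(w + 3)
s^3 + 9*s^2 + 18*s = s*(s + 3)*(s + 6)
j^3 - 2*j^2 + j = j*(j - 1)^2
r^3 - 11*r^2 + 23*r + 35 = (r - 7)*(r - 5)*(r + 1)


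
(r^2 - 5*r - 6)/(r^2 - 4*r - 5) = (r - 6)/(r - 5)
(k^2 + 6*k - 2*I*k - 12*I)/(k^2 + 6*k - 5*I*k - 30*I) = (k - 2*I)/(k - 5*I)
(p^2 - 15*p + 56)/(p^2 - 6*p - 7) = (p - 8)/(p + 1)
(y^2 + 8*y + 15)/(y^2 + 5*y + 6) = (y + 5)/(y + 2)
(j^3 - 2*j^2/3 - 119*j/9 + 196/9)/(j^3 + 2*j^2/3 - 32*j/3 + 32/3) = (9*j^2 - 42*j + 49)/(3*(3*j^2 - 10*j + 8))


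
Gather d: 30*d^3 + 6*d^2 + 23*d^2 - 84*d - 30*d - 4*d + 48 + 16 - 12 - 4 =30*d^3 + 29*d^2 - 118*d + 48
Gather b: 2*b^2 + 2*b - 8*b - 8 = 2*b^2 - 6*b - 8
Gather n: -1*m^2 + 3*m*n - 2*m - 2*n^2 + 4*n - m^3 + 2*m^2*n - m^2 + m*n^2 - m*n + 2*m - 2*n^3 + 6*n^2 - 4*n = -m^3 - 2*m^2 - 2*n^3 + n^2*(m + 4) + n*(2*m^2 + 2*m)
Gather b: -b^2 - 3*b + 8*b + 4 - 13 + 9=-b^2 + 5*b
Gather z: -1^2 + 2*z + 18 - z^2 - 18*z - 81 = -z^2 - 16*z - 64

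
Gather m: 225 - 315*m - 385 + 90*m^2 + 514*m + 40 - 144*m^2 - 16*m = -54*m^2 + 183*m - 120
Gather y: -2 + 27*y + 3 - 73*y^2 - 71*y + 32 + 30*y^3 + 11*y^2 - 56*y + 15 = 30*y^3 - 62*y^2 - 100*y + 48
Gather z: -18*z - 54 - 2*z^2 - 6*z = -2*z^2 - 24*z - 54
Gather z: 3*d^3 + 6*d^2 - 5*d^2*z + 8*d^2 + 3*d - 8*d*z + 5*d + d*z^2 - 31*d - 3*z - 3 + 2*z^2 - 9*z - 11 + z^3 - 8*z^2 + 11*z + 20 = 3*d^3 + 14*d^2 - 23*d + z^3 + z^2*(d - 6) + z*(-5*d^2 - 8*d - 1) + 6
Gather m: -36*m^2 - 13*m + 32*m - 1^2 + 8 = -36*m^2 + 19*m + 7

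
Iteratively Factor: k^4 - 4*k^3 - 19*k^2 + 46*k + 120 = (k + 2)*(k^3 - 6*k^2 - 7*k + 60) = (k - 4)*(k + 2)*(k^2 - 2*k - 15) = (k - 4)*(k + 2)*(k + 3)*(k - 5)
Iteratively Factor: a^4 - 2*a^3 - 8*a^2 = (a + 2)*(a^3 - 4*a^2) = a*(a + 2)*(a^2 - 4*a) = a*(a - 4)*(a + 2)*(a)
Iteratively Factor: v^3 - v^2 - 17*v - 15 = (v + 3)*(v^2 - 4*v - 5) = (v + 1)*(v + 3)*(v - 5)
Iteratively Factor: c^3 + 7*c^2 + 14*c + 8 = (c + 4)*(c^2 + 3*c + 2) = (c + 2)*(c + 4)*(c + 1)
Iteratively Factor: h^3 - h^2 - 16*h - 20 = (h + 2)*(h^2 - 3*h - 10) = (h + 2)^2*(h - 5)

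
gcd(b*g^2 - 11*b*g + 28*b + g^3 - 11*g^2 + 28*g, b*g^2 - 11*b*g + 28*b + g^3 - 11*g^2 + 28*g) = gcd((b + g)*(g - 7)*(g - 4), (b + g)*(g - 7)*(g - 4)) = b*g^2 - 11*b*g + 28*b + g^3 - 11*g^2 + 28*g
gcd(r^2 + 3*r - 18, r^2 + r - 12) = r - 3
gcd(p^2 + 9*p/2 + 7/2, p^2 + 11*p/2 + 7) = p + 7/2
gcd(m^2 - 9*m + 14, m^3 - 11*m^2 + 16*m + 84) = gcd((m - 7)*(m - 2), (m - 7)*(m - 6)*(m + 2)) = m - 7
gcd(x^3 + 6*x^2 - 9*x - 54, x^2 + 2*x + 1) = 1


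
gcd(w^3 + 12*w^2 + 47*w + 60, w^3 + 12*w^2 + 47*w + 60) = w^3 + 12*w^2 + 47*w + 60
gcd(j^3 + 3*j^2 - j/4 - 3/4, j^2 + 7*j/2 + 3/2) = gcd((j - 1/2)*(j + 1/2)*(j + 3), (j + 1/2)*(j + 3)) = j^2 + 7*j/2 + 3/2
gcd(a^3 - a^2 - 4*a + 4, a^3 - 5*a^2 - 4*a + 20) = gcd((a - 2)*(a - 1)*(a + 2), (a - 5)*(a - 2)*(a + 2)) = a^2 - 4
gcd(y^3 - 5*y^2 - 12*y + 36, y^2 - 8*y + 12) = y^2 - 8*y + 12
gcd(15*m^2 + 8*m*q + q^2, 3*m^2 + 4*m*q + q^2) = 3*m + q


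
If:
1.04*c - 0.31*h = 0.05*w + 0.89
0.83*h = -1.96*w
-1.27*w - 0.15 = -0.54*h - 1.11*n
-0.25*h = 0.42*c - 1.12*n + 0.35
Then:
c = 0.75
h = -0.38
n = 0.51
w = 0.16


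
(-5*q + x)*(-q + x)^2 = -5*q^3 + 11*q^2*x - 7*q*x^2 + x^3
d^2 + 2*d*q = d*(d + 2*q)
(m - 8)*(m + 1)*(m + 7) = m^3 - 57*m - 56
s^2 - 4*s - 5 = (s - 5)*(s + 1)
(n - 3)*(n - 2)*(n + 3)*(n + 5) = n^4 + 3*n^3 - 19*n^2 - 27*n + 90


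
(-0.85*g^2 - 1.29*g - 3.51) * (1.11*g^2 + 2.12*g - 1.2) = -0.9435*g^4 - 3.2339*g^3 - 5.6109*g^2 - 5.8932*g + 4.212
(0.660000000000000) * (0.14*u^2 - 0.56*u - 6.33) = 0.0924*u^2 - 0.3696*u - 4.1778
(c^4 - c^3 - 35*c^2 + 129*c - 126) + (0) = c^4 - c^3 - 35*c^2 + 129*c - 126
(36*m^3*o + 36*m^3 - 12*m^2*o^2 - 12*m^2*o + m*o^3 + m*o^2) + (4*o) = 36*m^3*o + 36*m^3 - 12*m^2*o^2 - 12*m^2*o + m*o^3 + m*o^2 + 4*o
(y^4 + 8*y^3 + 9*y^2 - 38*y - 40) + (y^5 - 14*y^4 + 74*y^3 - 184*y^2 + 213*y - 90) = y^5 - 13*y^4 + 82*y^3 - 175*y^2 + 175*y - 130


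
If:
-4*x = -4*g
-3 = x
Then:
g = -3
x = -3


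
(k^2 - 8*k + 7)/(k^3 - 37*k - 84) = (k - 1)/(k^2 + 7*k + 12)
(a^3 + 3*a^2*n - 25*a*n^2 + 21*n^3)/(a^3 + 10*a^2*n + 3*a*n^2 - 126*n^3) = (a - n)/(a + 6*n)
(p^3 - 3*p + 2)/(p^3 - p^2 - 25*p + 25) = (p^2 + p - 2)/(p^2 - 25)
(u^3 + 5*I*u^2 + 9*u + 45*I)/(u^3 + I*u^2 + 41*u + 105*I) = (u - 3*I)/(u - 7*I)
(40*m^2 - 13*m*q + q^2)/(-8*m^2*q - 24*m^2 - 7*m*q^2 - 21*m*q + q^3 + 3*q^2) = (-5*m + q)/(m*q + 3*m + q^2 + 3*q)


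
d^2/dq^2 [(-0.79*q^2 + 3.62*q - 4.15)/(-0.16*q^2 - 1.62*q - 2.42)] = (-0.59488*q^3 - 1.197888*q^2 + 14.864064*q + 56.205568)/(0.004096*q^6 + 0.124416*q^5 + 1.445568*q^4 + 8.015112*q^3 + 21.864216*q^2 + 28.462104*q + 14.172488)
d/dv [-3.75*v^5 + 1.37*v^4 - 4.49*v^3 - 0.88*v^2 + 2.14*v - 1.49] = -18.75*v^4 + 5.48*v^3 - 13.47*v^2 - 1.76*v + 2.14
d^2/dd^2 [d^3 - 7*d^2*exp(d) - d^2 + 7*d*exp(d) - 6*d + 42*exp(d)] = -7*d^2*exp(d) - 21*d*exp(d) + 6*d + 42*exp(d) - 2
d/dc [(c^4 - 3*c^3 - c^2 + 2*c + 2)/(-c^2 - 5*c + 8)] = (-2*c^5 - 12*c^4 + 62*c^3 - 65*c^2 - 12*c + 26)/(c^4 + 10*c^3 + 9*c^2 - 80*c + 64)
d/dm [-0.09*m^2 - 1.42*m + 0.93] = -0.18*m - 1.42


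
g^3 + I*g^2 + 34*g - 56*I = (g - 4*I)*(g - 2*I)*(g + 7*I)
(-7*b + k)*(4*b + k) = -28*b^2 - 3*b*k + k^2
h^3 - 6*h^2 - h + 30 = (h - 5)*(h - 3)*(h + 2)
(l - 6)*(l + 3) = l^2 - 3*l - 18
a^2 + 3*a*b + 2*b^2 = (a + b)*(a + 2*b)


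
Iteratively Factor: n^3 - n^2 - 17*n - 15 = (n + 1)*(n^2 - 2*n - 15) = (n - 5)*(n + 1)*(n + 3)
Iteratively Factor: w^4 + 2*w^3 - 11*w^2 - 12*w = (w + 1)*(w^3 + w^2 - 12*w) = w*(w + 1)*(w^2 + w - 12) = w*(w - 3)*(w + 1)*(w + 4)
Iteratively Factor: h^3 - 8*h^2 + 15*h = (h)*(h^2 - 8*h + 15) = h*(h - 5)*(h - 3)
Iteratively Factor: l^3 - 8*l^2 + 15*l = (l - 3)*(l^2 - 5*l) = l*(l - 3)*(l - 5)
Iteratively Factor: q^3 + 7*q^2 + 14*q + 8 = (q + 1)*(q^2 + 6*q + 8) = (q + 1)*(q + 2)*(q + 4)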